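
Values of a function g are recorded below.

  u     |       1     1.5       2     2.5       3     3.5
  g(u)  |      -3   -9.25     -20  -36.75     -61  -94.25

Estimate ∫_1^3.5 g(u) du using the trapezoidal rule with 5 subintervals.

Δu = 0.5.
T_5 = (0.5/2)·[(-3) + 2·(-9.25) + 2·(-20) + 2·(-36.75) + 2·(-61) + (-94.25)] = -87.8125.

-87.8125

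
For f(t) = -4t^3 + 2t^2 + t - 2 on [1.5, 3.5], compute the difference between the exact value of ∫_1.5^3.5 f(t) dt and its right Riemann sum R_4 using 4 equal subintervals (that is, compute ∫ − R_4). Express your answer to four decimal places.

36.3333

Exact integral: ∫_1.5^3.5 f(t) dt ≈ -117.666667.
R_4 = -154.
Error ≈ -117.666667 − (-154) ≈ 36.3333.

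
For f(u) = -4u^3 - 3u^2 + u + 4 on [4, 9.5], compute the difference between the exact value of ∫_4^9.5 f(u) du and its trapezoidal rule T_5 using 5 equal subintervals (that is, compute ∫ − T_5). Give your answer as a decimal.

93.17

Exact integral: ∫_4^9.5 f(u) du = -8623.3125.
T_5 = -8716.4825.
Error = -8623.3125 − (-8716.4825) = 93.17.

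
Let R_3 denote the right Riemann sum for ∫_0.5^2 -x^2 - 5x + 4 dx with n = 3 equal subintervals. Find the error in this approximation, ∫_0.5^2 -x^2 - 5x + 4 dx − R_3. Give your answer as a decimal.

Exact integral: ∫_0.5^2 f(x) dx = -6.
R_3 = -8.875.
Error = -6 − (-8.875) = 2.875.

2.875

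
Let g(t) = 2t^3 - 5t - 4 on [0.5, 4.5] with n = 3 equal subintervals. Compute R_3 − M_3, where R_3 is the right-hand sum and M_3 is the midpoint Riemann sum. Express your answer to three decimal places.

R_3 ≈ 264.77778.
M_3 ≈ 130.11111.
R_3 − M_3 ≈ 134.667.

134.667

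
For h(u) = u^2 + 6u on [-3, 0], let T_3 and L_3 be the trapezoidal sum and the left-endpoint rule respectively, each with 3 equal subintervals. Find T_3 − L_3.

T_3 = -17.5.
L_3 = -22.
T_3 − L_3 = 4.5.

4.5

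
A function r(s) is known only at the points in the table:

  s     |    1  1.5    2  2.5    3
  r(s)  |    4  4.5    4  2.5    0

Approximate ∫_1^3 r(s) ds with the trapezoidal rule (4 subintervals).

Δs = 0.5.
T_4 = (0.5/2)·[4 + 2·4.5 + 2·4 + 2·2.5 + 0] = 6.5.

6.5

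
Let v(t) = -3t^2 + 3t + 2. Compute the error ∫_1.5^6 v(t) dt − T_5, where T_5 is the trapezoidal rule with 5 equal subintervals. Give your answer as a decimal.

1.8225

Exact integral: ∫_1.5^6 v(t) dt = -153.
T_5 = -154.8225.
Error = -153 − (-154.8225) = 1.8225.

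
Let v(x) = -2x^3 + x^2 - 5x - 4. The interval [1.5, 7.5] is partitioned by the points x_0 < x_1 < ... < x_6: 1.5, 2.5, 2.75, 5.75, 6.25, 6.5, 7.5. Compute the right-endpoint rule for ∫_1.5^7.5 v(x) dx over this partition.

-2401.2734375

Subinterval widths: 1, 0.25, 3, 0.5, 0.25, 1.
Right endpoints: 2.5, 2.75, 5.75, 6.25, 6.5, 7.5.
v(2.5) = -41.5, v(2.75) = -51.78125, v(5.75) = -379.90625, v(6.25) = -484.46875, v(6.5) = -543.5, v(7.5) = -829.
Sum = Σ Δx_i · v(x_i).
Sum = -2401.2734375.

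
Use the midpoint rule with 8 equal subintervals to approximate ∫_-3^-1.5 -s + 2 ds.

Δs = (-1.5 − (-3))/8 = 0.1875.
Midpoints: -2.90625, -2.71875, -2.53125, -2.34375, -2.15625, -1.96875, -1.78125, -1.59375.
f(-2.90625) = 4.90625, f(-2.71875) = 4.71875, f(-2.53125) = 4.53125, f(-2.34375) = 4.34375, f(-2.15625) = 4.15625, f(-1.96875) = 3.96875, f(-1.78125) = 3.78125, f(-1.59375) = 3.59375.
Sum = Δs · [f(-2.90625) + f(-2.71875) + f(-2.53125) + ...].
Sum = 6.375.

6.375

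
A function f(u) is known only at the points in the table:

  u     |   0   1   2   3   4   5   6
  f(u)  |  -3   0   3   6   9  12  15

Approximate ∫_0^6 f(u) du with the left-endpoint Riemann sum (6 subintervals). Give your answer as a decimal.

Δu = 1.
Sum = 1·[(-3) + 0 + 3 + 6 + 9 + 12] = 27.

27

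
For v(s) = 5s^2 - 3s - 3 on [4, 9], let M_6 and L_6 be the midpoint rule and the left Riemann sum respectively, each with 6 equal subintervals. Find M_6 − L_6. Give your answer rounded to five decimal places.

124.82639

M_6 ≈ 994.3865741.
L_6 ≈ 869.5601852.
M_6 − L_6 ≈ 124.82639.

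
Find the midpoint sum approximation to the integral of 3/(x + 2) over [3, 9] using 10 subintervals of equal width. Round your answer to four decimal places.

Δx = (9 − 3)/10 = 0.6.
Midpoints: 3.3, 3.9, 4.5, 5.1, 5.7, 6.3, 6.9, 7.5, 8.1, 8.7.
f(3.3) = 30/53, f(3.9) = 30/59, f(4.5) = 6/13, f(5.1) = 30/71, f(5.7) = 30/77, f(6.3) = 30/83, f(6.9) = 30/89, f(7.5) = 6/19, f(8.1) = 30/101, f(8.7) = 30/107.
Sum = Δx · [f(3.3) + f(3.9) + f(4.5) + ...].
Sum ≈ 2.3639.

2.3639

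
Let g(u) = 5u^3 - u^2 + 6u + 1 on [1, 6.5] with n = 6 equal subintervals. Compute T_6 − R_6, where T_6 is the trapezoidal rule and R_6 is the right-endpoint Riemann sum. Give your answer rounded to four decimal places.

-623.2760

T_6 ≈ 2310.676360.
R_6 ≈ 2933.952402.
T_6 − R_6 ≈ -623.2760.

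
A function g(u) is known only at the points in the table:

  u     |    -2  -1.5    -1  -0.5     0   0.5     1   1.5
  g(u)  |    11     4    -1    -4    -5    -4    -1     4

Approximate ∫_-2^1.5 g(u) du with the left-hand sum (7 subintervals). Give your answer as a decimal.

Δu = 0.5.
Sum = 0.5·[11 + 4 + (-1) + (-4) + (-5) + (-4) + (-1)] = 0.

0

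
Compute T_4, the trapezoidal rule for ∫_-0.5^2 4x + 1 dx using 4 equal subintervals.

10

Δx = (2 − (-0.5))/4 = 0.625.
f(-0.5) = -1, f(0.125) = 1.5, f(0.75) = 4, f(1.375) = 6.5, f(2) = 9.
T_4 = (Δx/2)·[f(x_0) + 2f(x_1) + 2f(x_2) + 2f(x_3) + f(x_4)].
Sum = 10.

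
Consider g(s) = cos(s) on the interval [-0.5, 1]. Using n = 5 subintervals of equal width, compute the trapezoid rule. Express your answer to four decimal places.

Δs = (1 − (-0.5))/5 = 0.3.
g(-0.5) ≈ 0.8776, g(-0.2) ≈ 0.9801, g(0.1) ≈ 0.9950, g(0.4) ≈ 0.9211, g(0.7) ≈ 0.7648, g(1) ≈ 0.5403.
T_5 = (Δs/2)·[g(s_0) + 2g(s_1) + ... + 2g(s_{4}) + g(s_5)].
Sum ≈ 1.3110.

1.3110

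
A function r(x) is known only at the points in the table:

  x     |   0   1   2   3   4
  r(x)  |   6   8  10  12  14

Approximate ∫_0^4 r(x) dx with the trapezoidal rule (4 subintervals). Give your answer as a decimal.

Δx = 1.
T_4 = (1/2)·[6 + 2·8 + 2·10 + 2·12 + 14] = 40.

40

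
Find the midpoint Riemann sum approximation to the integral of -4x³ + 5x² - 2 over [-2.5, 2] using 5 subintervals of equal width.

51.0075

Δx = (2 − (-2.5))/5 = 0.9.
Midpoints: -2.05, -1.15, -0.25, 0.65, 1.55.
f(-2.05) = 53.473, f(-1.15) = 10.696, f(-0.25) = -1.625, f(0.65) = -0.986, f(1.55) = -4.883.
Sum = Δx · [f(-2.05) + f(-1.15) + f(-0.25) + f(0.65) + f(1.55)].
Sum = 51.0075.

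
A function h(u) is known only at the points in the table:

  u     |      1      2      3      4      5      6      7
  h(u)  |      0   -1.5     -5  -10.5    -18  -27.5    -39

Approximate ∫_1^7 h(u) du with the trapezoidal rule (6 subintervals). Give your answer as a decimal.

Δu = 1.
T_6 = (1/2)·[0 + 2·(-1.5) + 2·(-5) + 2·(-10.5) + 2·(-18) + 2·(-27.5) + (-39)] = -82.

-82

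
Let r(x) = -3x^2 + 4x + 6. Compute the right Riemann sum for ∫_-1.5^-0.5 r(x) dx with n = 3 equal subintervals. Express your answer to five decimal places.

Δx = (-0.5 − (-1.5))/3 = 1/3.
Right endpoints: -7/6, -5/6, -0.5.
r(-7/6) = -2.75, r(-5/6) = 7/12, r(-0.5) = 3.25.
Sum = Δx · [r(-7/6) + r(-5/6) + r(-0.5)].
Sum ≈ 0.36111.

0.36111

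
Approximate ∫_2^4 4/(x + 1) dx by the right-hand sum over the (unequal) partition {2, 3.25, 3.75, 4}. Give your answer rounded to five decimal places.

Subinterval widths: 1.25, 0.5, 0.25.
Right endpoints: 3.25, 3.75, 4.
f(3.25) = 16/17, f(3.75) = 16/19, f(4) = 0.8.
Sum = Σ Δx_i · f(x_i).
Sum ≈ 1.79752.

1.79752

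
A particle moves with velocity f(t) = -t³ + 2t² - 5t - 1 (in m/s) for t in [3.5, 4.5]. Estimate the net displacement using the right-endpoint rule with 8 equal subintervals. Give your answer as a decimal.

-56.1875

Δt = (4.5 − 3.5)/8 = 0.125.
Right endpoints: 3.625, 3.75, 3.875, 4, 4.125, 4.25, 4.375, 4.5.
f(3.625) = -20725/512, f(3.75) = -44.359375, f(3.875) = -24847/512, f(4) = -53, f(4.125) = -29585/512, f(4.25) = -62.890625, f(4.375) = -34987/512, f(4.5) = -74.125.
Sum = Δt · [f(3.625) + f(3.75) + f(3.875) + ...].
Sum = -56.1875.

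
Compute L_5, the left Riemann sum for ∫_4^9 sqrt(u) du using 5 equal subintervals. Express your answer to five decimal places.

12.15974

Δu = (9 − 4)/5 = 1.
Left endpoints: 4, 5, 6, 7, 8.
f(4) ≈ 2.00000, f(5) ≈ 2.23607, f(6) ≈ 2.44949, f(7) ≈ 2.64575, f(8) ≈ 2.82843.
Sum = Δu · [f(4) + f(5) + f(6) + f(7) + f(8)].
Sum ≈ 12.15974.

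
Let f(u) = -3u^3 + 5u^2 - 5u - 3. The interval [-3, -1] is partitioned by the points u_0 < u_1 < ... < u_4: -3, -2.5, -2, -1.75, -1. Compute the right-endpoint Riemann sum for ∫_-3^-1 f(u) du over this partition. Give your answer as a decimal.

Subinterval widths: 0.5, 0.5, 0.25, 0.75.
Right endpoints: -2.5, -2, -1.75, -1.
f(-2.5) = 87.625, f(-2) = 51, f(-1.75) = 37.140625, f(-1) = 10.
Sum = Σ Δu_i · f(u_i).
Sum = 86.09765625.

86.09765625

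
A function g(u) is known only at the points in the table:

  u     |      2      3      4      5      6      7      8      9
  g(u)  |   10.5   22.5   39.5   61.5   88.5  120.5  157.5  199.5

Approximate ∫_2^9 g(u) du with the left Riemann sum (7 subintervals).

Δu = 1.
Sum = 1·[10.5 + 22.5 + 39.5 + 61.5 + 88.5 + 120.5 + 157.5] = 500.5.

500.5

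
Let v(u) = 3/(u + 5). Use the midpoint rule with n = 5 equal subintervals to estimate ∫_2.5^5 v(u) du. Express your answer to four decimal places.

0.8628

Δu = (5 − 2.5)/5 = 0.5.
Midpoints: 2.75, 3.25, 3.75, 4.25, 4.75.
v(2.75) = 12/31, v(3.25) = 4/11, v(3.75) = 12/35, v(4.25) = 12/37, v(4.75) = 4/13.
Sum = Δu · [v(2.75) + v(3.25) + v(3.75) + v(4.25) + v(4.75)].
Sum ≈ 0.8628.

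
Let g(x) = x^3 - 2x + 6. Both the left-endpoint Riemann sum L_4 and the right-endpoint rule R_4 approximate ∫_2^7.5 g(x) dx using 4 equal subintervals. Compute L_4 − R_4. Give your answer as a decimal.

L_4 ≈ 515.48535.
R_4 ≈ 1069.43848.
L_4 − R_4 = -553.953125.

-553.953125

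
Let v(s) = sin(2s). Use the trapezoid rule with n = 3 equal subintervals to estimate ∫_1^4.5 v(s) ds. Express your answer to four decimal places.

0.1235

Δs = (4.5 − 1)/3 = 7/6.
v(1) ≈ 0.9093, v(13/6) ≈ -0.9290, v(10/3) ≈ 0.3742, v(4.5) ≈ 0.4121.
T_3 = (Δs/2)·[v(s_0) + 2v(s_1) + 2v(s_2) + v(s_3)].
Sum ≈ 0.1235.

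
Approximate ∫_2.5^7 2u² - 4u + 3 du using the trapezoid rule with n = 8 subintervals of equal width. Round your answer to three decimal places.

146.725

Δu = (7 − 2.5)/8 = 0.5625.
f(2.5) = 5.5, f(3.0625) = 9.5078125, f(3.625) = 14.78125, f(4.1875) = 21.3203125, f(4.75) = 29.125, f(5.3125) = 38.1953125, f(5.875) = 48.53125, f(6.4375) = 60.1328125, f(7) = 73.
T_8 = (Δu/2)·[f(u_0) + 2f(u_1) + ... + 2f(u_{7}) + f(u_8)].
Sum ≈ 146.725.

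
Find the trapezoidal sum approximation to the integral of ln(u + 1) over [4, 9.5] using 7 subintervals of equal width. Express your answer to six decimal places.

11.136869

Δu = (9.5 − 4)/7 = 11/14.
f(4) ≈ 1.609438, f(67/14) ≈ 1.755392, f(39/7) ≈ 1.882731, f(89/14) ≈ 1.995672, f(50/7) ≈ 2.097141, f(111/14) ≈ 2.189256, f(61/7) ≈ 2.273598, f(9.5) ≈ 2.351375.
T_7 = (Δu/2)·[f(u_0) + 2f(u_1) + ... + 2f(u_{6}) + f(u_7)].
Sum ≈ 11.136869.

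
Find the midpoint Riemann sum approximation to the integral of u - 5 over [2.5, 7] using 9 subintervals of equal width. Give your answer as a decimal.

Δu = (7 − 2.5)/9 = 0.5.
Midpoints: 2.75, 3.25, 3.75, 4.25, 4.75, 5.25, 5.75, 6.25, 6.75.
f(2.75) = -2.25, f(3.25) = -1.75, f(3.75) = -1.25, f(4.25) = -0.75, f(4.75) = -0.25, f(5.25) = 0.25, f(5.75) = 0.75, f(6.25) = 1.25, f(6.75) = 1.75.
Sum = Δu · [f(2.75) + f(3.25) + f(3.75) + ...].
Sum = -1.125.

-1.125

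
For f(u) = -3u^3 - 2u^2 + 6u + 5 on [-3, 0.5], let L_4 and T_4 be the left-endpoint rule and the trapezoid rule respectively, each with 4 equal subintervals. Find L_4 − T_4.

L_4 ≈ 56.758789.
T_4 ≈ 38.000977.
L_4 − T_4 = 18.7578125.

18.7578125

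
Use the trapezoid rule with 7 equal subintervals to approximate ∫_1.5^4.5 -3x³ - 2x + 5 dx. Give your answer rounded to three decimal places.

-309.230

Δx = (4.5 − 1.5)/7 = 3/7.
f(1.5) = -8.125, f(27/14) = -55913/2744, f(33/14) = -107027/2744, f(39/14) = -179525/2744, f(45/14) = -277295/2744, f(51/14) = -404225/2744, f(57/14) = -564203/2744, f(4.5) = -277.375.
T_7 = (Δx/2)·[f(x_0) + 2f(x_1) + ... + 2f(x_{6}) + f(x_7)].
Sum ≈ -309.230.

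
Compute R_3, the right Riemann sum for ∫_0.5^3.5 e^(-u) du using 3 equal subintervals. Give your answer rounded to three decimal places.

Δu = (3.5 − 0.5)/3 = 1.
Right endpoints: 1.5, 2.5, 3.5.
f(1.5) ≈ 0.223, f(2.5) ≈ 0.082, f(3.5) ≈ 0.030.
Sum = Δu · [f(1.5) + f(2.5) + f(3.5)].
Sum ≈ 0.335.

0.335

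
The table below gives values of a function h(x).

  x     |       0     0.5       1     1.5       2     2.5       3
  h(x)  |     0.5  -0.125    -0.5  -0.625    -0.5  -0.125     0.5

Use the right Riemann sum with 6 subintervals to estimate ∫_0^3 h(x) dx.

-0.6875

Δx = 0.5.
Sum = 0.5·[(-0.125) + (-0.5) + (-0.625) + (-0.5) + (-0.125) + 0.5] = -0.6875.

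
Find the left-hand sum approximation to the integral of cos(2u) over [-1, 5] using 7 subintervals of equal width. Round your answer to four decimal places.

Δu = (5 − (-1))/7 = 6/7.
Left endpoints: -1, -1/7, 5/7, 11/7, 17/7, 23/7, 29/7.
f(-1) ≈ -0.4161, f(-1/7) ≈ 0.9595, f(5/7) ≈ 0.1417, f(11/7) ≈ -1.0000, f(17/7) ≈ 0.1442, f(23/7) ≈ 0.9587, f(29/7) ≈ -0.4184.
Sum = Δu · [f(-1) + f(-1/7) + f(5/7) + ...].
Sum ≈ 0.3168.

0.3168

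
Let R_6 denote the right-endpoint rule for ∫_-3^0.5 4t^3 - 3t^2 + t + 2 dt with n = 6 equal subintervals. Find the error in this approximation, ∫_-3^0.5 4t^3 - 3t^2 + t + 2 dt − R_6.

-36.75

Exact integral: ∫_-3^0.5 f(t) dt = -105.4375.
R_6 = -68.6875.
Error = -105.4375 − (-68.6875) = -36.75.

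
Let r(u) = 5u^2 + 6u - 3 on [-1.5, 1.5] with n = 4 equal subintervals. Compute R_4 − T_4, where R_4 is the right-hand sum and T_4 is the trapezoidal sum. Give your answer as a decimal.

6.75

R_4 = 10.40625.
T_4 = 3.65625.
R_4 − T_4 = 6.75.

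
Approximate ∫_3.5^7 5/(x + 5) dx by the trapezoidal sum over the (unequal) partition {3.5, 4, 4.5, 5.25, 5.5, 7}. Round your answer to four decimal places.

Subinterval widths: 0.5, 0.5, 0.75, 0.25, 1.5.
f(3.5) = 10/17, f(4) = 5/9, f(4.5) = 10/19, f(5.25) = 20/41, f(5.5) = 10/21, f(7) = 5/12.
On each subinterval the trapezoid contributes (Δx_i/2)·[f(x_{i-1}) + f(x_i)].
Sum ≈ 1.7269.

1.7269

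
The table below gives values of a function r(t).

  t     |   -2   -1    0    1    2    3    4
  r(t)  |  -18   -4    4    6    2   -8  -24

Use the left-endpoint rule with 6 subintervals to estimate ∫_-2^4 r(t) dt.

Δt = 1.
Sum = 1·[(-18) + (-4) + 4 + 6 + 2 + (-8)] = -18.

-18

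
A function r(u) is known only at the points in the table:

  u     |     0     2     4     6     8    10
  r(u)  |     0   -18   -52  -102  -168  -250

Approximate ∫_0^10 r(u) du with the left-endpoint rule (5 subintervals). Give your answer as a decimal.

-680

Δu = 2.
Sum = 2·[0 + (-18) + (-52) + (-102) + (-168)] = -680.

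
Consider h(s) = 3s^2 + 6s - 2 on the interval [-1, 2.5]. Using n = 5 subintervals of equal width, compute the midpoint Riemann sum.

Δs = (2.5 − (-1))/5 = 0.7.
Midpoints: -0.65, 0.05, 0.75, 1.45, 2.15.
h(-0.65) = -4.6325, h(0.05) = -1.6925, h(0.75) = 4.1875, h(1.45) = 13.0075, h(2.15) = 24.7675.
Sum = Δs · [h(-0.65) + h(0.05) + h(0.75) + h(1.45) + h(2.15)].
Sum = 24.94625.

24.94625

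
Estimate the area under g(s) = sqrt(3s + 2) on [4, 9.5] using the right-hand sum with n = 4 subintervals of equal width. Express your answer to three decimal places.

26.995

Δs = (9.5 − 4)/4 = 1.375.
Right endpoints: 5.375, 6.75, 8.125, 9.5.
g(5.375) ≈ 4.257, g(6.75) ≈ 4.717, g(8.125) ≈ 5.136, g(9.5) ≈ 5.523.
Sum = Δs · [g(5.375) + g(6.75) + g(8.125) + g(9.5)].
Sum ≈ 26.995.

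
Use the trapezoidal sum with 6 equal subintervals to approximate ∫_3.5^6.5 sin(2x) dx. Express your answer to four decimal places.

-0.0703

Δx = (6.5 − 3.5)/6 = 0.5.
f(3.5) ≈ 0.6570, f(4) ≈ 0.9894, f(4.5) ≈ 0.4121, f(5) ≈ -0.5440, f(5.5) ≈ -1.0000, f(6) ≈ -0.5366, f(6.5) ≈ 0.4202.
T_6 = (Δx/2)·[f(x_0) + 2f(x_1) + ... + 2f(x_{5}) + f(x_6)].
Sum ≈ -0.0703.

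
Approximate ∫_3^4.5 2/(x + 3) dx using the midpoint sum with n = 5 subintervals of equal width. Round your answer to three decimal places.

Δx = (4.5 − 3)/5 = 0.3.
Midpoints: 3.15, 3.45, 3.75, 4.05, 4.35.
f(3.15) = 40/123, f(3.45) = 40/129, f(3.75) = 8/27, f(4.05) = 40/141, f(4.35) = 40/147.
Sum = Δx · [f(3.15) + f(3.45) + f(3.75) + f(4.05) + f(4.35)].
Sum ≈ 0.446.

0.446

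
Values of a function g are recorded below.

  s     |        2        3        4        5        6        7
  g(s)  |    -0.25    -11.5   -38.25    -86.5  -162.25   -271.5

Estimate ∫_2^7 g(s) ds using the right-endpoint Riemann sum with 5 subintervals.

Δs = 1.
Sum = 1·[(-11.5) + (-38.25) + (-86.5) + (-162.25) + (-271.5)] = -570.

-570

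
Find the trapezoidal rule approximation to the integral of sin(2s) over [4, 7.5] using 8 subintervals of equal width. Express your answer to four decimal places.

0.2872

Δs = (7.5 − 4)/8 = 0.4375.
f(4) ≈ 0.9894, f(4.4375) ≈ 0.5225, f(4.875) ≈ -0.3195, f(5.3125) ≈ -0.9321, f(5.75) ≈ -0.8755, f(6.1875) ≈ -0.1902, f(6.625) ≈ 0.6316, f(7.0625) ≈ 0.9999, f(7.5) ≈ 0.6503.
T_8 = (Δs/2)·[f(s_0) + 2f(s_1) + ... + 2f(s_{7}) + f(s_8)].
Sum ≈ 0.2872.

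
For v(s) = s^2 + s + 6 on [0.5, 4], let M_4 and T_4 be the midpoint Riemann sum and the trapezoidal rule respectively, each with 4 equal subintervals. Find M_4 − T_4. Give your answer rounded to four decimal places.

M_4 ≈ 49.943359.
T_4 = 50.61328125.
M_4 − T_4 ≈ -0.6699.

-0.6699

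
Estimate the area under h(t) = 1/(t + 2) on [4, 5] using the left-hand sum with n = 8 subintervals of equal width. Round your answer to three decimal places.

Δt = (5 − 4)/8 = 0.125.
Left endpoints: 4, 4.125, 4.25, 4.375, 4.5, 4.625, 4.75, 4.875.
h(4) = 1/6, h(4.125) = 8/49, h(4.25) = 0.16, h(4.375) = 8/51, h(4.5) = 2/13, h(4.625) = 8/53, h(4.75) = 4/27, h(4.875) = 8/55.
Sum = Δt · [h(4) + h(4.125) + h(4.25) + ...].
Sum ≈ 0.156.

0.156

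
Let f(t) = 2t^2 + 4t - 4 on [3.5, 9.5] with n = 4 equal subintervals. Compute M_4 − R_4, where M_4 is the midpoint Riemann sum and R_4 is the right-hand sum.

-141.75

M_4 = 672.75.
R_4 = 814.5.
M_4 − R_4 = -141.75.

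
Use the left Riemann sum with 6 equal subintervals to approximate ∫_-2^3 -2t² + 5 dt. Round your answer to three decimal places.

4.676

Δt = (3 − (-2))/6 = 5/6.
Left endpoints: -2, -7/6, -1/3, 0.5, 4/3, 13/6.
f(-2) = -3, f(-7/6) = 41/18, f(-1/3) = 43/9, f(0.5) = 4.5, f(4/3) = 13/9, f(13/6) = -79/18.
Sum = Δt · [f(-2) + f(-7/6) + f(-1/3) + ...].
Sum ≈ 4.676.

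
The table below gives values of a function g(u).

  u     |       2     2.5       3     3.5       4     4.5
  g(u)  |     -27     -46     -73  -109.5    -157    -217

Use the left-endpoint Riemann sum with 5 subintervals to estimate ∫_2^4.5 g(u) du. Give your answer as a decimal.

-206.25

Δu = 0.5.
Sum = 0.5·[(-27) + (-46) + (-73) + (-109.5) + (-157)] = -206.25.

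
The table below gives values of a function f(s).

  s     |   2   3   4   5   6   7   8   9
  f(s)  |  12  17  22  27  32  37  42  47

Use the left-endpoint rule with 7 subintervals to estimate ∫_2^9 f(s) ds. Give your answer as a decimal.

Δs = 1.
Sum = 1·[12 + 17 + 22 + 27 + 32 + 37 + 42] = 189.

189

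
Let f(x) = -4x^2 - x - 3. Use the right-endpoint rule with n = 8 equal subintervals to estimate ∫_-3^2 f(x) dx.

-55.78125

Δx = (2 − (-3))/8 = 0.625.
Right endpoints: -2.375, -1.75, -1.125, -0.5, 0.125, 0.75, 1.375, 2.
f(-2.375) = -23.1875, f(-1.75) = -13.5, f(-1.125) = -6.9375, f(-0.5) = -3.5, f(0.125) = -3.1875, f(0.75) = -6, f(1.375) = -11.9375, f(2) = -21.
Sum = Δx · [f(-2.375) + f(-1.75) + f(-1.125) + ...].
Sum = -55.78125.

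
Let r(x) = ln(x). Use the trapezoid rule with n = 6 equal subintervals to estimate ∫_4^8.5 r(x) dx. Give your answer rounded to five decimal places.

Δx = (8.5 − 4)/6 = 0.75.
r(4) ≈ 1.38629, r(4.75) ≈ 1.55814, r(5.5) ≈ 1.70475, r(6.25) ≈ 1.83258, r(7) ≈ 1.94591, r(7.75) ≈ 2.04769, r(8.5) ≈ 2.14007.
T_6 = (Δx/2)·[r(x_0) + 2r(x_1) + ... + 2r(x_{5}) + r(x_6)].
Sum ≈ 8.13919.

8.13919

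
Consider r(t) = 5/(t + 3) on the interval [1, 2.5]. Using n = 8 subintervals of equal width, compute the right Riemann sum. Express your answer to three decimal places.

Δt = (2.5 − 1)/8 = 0.1875.
Right endpoints: 1.1875, 1.375, 1.5625, 1.75, 1.9375, 2.125, 2.3125, 2.5.
r(1.1875) = 80/67, r(1.375) = 8/7, r(1.5625) = 80/73, r(1.75) = 20/19, r(1.9375) = 80/79, r(2.125) = 40/41, r(2.3125) = 16/17, r(2.5) = 10/11.
Sum = Δt · [r(1.1875) + r(1.375) + r(1.5625) + ...].
Sum ≈ 1.561.

1.561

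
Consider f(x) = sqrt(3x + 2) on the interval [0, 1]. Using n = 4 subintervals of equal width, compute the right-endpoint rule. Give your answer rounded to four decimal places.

Δx = (1 − 0)/4 = 0.25.
Right endpoints: 0.25, 0.5, 0.75, 1.
f(0.25) ≈ 1.6583, f(0.5) ≈ 1.8708, f(0.75) ≈ 2.0616, f(1) ≈ 2.2361.
Sum = Δx · [f(0.25) + f(0.5) + f(0.75) + f(1)].
Sum ≈ 1.9567.

1.9567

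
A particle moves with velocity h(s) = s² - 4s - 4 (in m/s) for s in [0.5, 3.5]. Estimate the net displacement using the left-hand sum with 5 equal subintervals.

-21.57

Δs = (3.5 − 0.5)/5 = 0.6.
Left endpoints: 0.5, 1.1, 1.7, 2.3, 2.9.
h(0.5) = -5.75, h(1.1) = -7.19, h(1.7) = -7.91, h(2.3) = -7.91, h(2.9) = -7.19.
Sum = Δs · [h(0.5) + h(1.1) + h(1.7) + h(2.3) + h(2.9)].
Sum = -21.57.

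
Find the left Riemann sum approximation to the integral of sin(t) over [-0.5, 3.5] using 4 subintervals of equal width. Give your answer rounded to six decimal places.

Δt = (3.5 − (-0.5))/4 = 1.
Left endpoints: -0.5, 0.5, 1.5, 2.5.
f(-0.5) ≈ -0.479426, f(0.5) ≈ 0.479426, f(1.5) ≈ 0.997495, f(2.5) ≈ 0.598472.
Sum = Δt · [f(-0.5) + f(0.5) + f(1.5) + f(2.5)].
Sum ≈ 1.595967.

1.595967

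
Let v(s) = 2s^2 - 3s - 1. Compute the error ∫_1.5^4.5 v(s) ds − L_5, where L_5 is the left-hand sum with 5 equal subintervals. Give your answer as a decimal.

Exact integral: ∫_1.5^4.5 v(s) ds = 28.5.
L_5 = 20.76.
Error = 28.5 − 20.76 = 7.74.

7.74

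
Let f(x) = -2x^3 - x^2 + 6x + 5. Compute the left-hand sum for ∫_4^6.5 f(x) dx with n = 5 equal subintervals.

-638.75

Δx = (6.5 − 4)/5 = 0.5.
Left endpoints: 4, 4.5, 5, 5.5, 6.
f(4) = -115, f(4.5) = -170.5, f(5) = -240, f(5.5) = -325, f(6) = -427.
Sum = Δx · [f(4) + f(4.5) + f(5) + f(5.5) + f(6)].
Sum = -638.75.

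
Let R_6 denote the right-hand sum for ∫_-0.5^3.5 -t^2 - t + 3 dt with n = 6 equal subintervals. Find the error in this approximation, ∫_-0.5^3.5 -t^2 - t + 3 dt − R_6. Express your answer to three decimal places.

5.630

Exact integral: ∫_-0.5^3.5 f(t) dt ≈ -8.33333.
R_6 ≈ -13.96296.
Error ≈ -8.33333 − (-13.96296) ≈ 5.630.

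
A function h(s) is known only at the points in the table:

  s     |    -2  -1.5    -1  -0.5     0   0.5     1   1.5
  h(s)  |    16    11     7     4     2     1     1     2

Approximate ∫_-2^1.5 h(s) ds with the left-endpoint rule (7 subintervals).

Δs = 0.5.
Sum = 0.5·[16 + 11 + 7 + 4 + 2 + 1 + 1] = 21.

21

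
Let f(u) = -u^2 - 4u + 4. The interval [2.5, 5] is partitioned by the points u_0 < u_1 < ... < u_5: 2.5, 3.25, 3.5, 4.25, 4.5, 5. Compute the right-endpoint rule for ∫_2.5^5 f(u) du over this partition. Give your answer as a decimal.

Subinterval widths: 0.75, 0.25, 0.75, 0.25, 0.5.
Right endpoints: 3.25, 3.5, 4.25, 4.5, 5.
f(3.25) = -19.5625, f(3.5) = -22.25, f(4.25) = -31.0625, f(4.5) = -34.25, f(5) = -41.
Sum = Σ Δu_i · f(u_i).
Sum = -72.59375.

-72.59375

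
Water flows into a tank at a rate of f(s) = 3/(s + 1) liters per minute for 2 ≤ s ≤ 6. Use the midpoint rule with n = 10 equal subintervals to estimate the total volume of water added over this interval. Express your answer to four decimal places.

Δs = (6 − 2)/10 = 0.4.
Midpoints: 2.2, 2.6, 3, 3.4, 3.8, 4.2, 4.6, 5, 5.4, 5.8.
f(2.2) = 0.9375, f(2.6) = 5/6, f(3) = 0.75, f(3.4) = 15/22, f(3.8) = 0.625, f(4.2) = 15/26, f(4.6) = 15/28, f(5) = 0.5, f(5.4) = 0.46875, f(5.8) = 15/34.
Sum = Δs · [f(2.2) + f(2.6) + f(3) + ...].
Sum ≈ 2.5401.

2.5401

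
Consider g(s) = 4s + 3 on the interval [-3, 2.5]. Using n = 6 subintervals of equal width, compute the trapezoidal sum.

11

Δs = (2.5 − (-3))/6 = 11/12.
g(-3) = -9, g(-25/12) = -16/3, g(-7/6) = -5/3, g(-0.25) = 2, g(2/3) = 17/3, g(19/12) = 28/3, g(2.5) = 13.
T_6 = (Δs/2)·[g(s_0) + 2g(s_1) + ... + 2g(s_{5}) + g(s_6)].
Sum = 11.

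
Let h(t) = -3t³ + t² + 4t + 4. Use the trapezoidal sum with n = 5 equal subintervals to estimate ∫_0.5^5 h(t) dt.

Δt = (5 − 0.5)/5 = 0.9.
h(0.5) = 5.875, h(1.4) = 3.328, h(2.3) = -18.011, h(3.2) = -71.264, h(4.1) = -169.553, h(5) = -326.
T_5 = (Δt/2)·[h(t_0) + 2h(t_1) + ... + 2h(t_{4}) + h(t_5)].
Sum = -374.00625.

-374.00625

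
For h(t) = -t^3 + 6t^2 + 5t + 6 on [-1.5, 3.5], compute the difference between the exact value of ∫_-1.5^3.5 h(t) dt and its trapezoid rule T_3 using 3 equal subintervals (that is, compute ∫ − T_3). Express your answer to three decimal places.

Exact integral: ∫_-1.5^3.5 h(t) dt = 111.25.
T_3 ≈ 118.19444.
Error ≈ 111.25 − 118.19444 ≈ -6.944.

-6.944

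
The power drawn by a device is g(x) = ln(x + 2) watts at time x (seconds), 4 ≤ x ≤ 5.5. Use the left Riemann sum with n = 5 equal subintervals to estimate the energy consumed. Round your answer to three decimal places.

2.827

Δx = (5.5 − 4)/5 = 0.3.
Left endpoints: 4, 4.3, 4.6, 4.9, 5.2.
g(4) ≈ 1.792, g(4.3) ≈ 1.841, g(4.6) ≈ 1.887, g(4.9) ≈ 1.932, g(5.2) ≈ 1.974.
Sum = Δx · [g(4) + g(4.3) + g(4.6) + g(4.9) + g(5.2)].
Sum ≈ 2.827.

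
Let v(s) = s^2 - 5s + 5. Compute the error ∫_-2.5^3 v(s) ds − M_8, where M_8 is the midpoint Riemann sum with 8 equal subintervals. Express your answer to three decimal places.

Exact integral: ∫_-2.5^3 v(s) ds ≈ 34.83333.
M_8 ≈ 34.61670.
Error ≈ 34.83333 − 34.61670 ≈ 0.217.

0.217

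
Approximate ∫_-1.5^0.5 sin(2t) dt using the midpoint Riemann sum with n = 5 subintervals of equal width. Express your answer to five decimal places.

-0.78594

Δt = (0.5 − (-1.5))/5 = 0.4.
Midpoints: -1.3, -0.9, -0.5, -0.1, 0.3.
f(-1.3) ≈ -0.51550, f(-0.9) ≈ -0.97385, f(-0.5) ≈ -0.84147, f(-0.1) ≈ -0.19867, f(0.3) ≈ 0.56464.
Sum = Δt · [f(-1.3) + f(-0.9) + f(-0.5) + f(-0.1) + f(0.3)].
Sum ≈ -0.78594.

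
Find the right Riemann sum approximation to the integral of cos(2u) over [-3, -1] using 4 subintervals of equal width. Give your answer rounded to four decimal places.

Δu = (-1 − (-3))/4 = 0.5.
Right endpoints: -2.5, -2, -1.5, -1.
f(-2.5) ≈ 0.2837, f(-2) ≈ -0.6536, f(-1.5) ≈ -0.9900, f(-1) ≈ -0.4161.
Sum = Δu · [f(-2.5) + f(-2) + f(-1.5) + f(-1)].
Sum ≈ -0.8881.

-0.8881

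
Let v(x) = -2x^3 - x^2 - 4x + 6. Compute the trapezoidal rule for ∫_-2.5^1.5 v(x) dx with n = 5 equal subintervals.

43.52

Δx = (1.5 − (-2.5))/5 = 0.8.
v(-2.5) = 41, v(-1.7) = 19.736, v(-0.9) = 10.248, v(-0.1) = 6.392, v(0.7) = 2.024, v(1.5) = -9.
T_5 = (Δx/2)·[v(x_0) + 2v(x_1) + ... + 2v(x_{4}) + v(x_5)].
Sum = 43.52.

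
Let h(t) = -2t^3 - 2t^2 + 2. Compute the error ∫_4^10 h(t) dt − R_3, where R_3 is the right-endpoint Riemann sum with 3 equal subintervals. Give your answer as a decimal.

2216

Exact integral: ∫_4^10 h(t) dt = -5484.
R_3 = -7700.
Error = -5484 − (-7700) = 2216.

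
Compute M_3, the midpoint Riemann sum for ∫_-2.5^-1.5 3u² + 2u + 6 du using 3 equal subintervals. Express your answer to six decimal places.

14.222222

Δu = (-1.5 − (-2.5))/3 = 1/3.
Midpoints: -7/3, -2, -5/3.
f(-7/3) = 53/3, f(-2) = 14, f(-5/3) = 11.
Sum = Δu · [f(-7/3) + f(-2) + f(-5/3)].
Sum ≈ 14.222222.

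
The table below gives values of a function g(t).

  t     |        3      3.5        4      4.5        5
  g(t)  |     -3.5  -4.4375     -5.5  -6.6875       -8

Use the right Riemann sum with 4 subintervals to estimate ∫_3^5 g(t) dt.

Δt = 0.5.
Sum = 0.5·[(-4.4375) + (-5.5) + (-6.6875) + (-8)] = -12.3125.

-12.3125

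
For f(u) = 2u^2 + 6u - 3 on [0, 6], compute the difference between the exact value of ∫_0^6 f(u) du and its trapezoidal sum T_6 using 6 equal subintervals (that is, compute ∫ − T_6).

-2

Exact integral: ∫_0^6 f(u) du = 234.
T_6 = 236.
Error = 234 − 236 = -2.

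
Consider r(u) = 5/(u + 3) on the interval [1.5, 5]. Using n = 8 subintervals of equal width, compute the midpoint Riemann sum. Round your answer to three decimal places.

2.875

Δu = (5 − 1.5)/8 = 0.4375.
Midpoints: 1.71875, 2.15625, 2.59375, 3.03125, 3.46875, 3.90625, 4.34375, 4.78125.
r(1.71875) = 160/151, r(2.15625) = 32/33, r(2.59375) = 160/179, r(3.03125) = 160/193, r(3.46875) = 160/207, r(3.90625) = 160/221, r(4.34375) = 32/47, r(4.78125) = 160/249.
Sum = Δu · [r(1.71875) + r(2.15625) + r(2.59375) + ...].
Sum ≈ 2.875.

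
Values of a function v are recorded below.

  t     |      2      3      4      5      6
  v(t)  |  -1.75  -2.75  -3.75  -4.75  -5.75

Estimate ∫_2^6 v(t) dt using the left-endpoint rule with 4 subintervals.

Δt = 1.
Sum = 1·[(-1.75) + (-2.75) + (-3.75) + (-4.75)] = -13.

-13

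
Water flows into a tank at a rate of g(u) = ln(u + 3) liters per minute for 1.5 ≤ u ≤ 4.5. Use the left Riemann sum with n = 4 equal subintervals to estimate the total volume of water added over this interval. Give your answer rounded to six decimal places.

5.147706

Δu = (4.5 − 1.5)/4 = 0.75.
Left endpoints: 1.5, 2.25, 3, 3.75.
g(1.5) ≈ 1.504077, g(2.25) ≈ 1.658228, g(3) ≈ 1.791759, g(3.75) ≈ 1.909543.
Sum = Δu · [g(1.5) + g(2.25) + g(3) + g(3.75)].
Sum ≈ 5.147706.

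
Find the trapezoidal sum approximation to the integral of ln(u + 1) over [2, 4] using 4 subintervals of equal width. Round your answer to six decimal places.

Δu = (4 − 2)/4 = 0.5.
f(2) ≈ 1.098612, f(2.5) ≈ 1.252763, f(3) ≈ 1.386294, f(3.5) ≈ 1.504077, f(4) ≈ 1.609438.
T_4 = (Δu/2)·[f(u_0) + 2f(u_1) + 2f(u_2) + 2f(u_3) + f(u_4)].
Sum ≈ 2.748580.

2.748580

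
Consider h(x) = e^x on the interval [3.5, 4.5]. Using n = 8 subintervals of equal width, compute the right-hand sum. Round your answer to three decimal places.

60.532

Δx = (4.5 − 3.5)/8 = 0.125.
Right endpoints: 3.625, 3.75, 3.875, 4, 4.125, 4.25, 4.375, 4.5.
h(3.625) ≈ 37.525, h(3.75) ≈ 42.521, h(3.875) ≈ 48.183, h(4) ≈ 54.598, h(4.125) ≈ 61.868, h(4.25) ≈ 70.105, h(4.375) ≈ 79.440, h(4.5) ≈ 90.017.
Sum = Δx · [h(3.625) + h(3.75) + h(3.875) + ...].
Sum ≈ 60.532.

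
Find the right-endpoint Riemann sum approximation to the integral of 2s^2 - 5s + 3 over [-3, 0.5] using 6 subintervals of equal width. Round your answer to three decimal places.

Δs = (0.5 − (-3))/6 = 7/12.
Right endpoints: -29/12, -11/6, -1.25, -2/3, -1/12, 0.5.
f(-29/12) = 1927/72, f(-11/6) = 170/9, f(-1.25) = 12.375, f(-2/3) = 65/9, f(-1/12) = 247/72, f(0.5) = 1.
Sum = Δs · [f(-29/12) + f(-11/6) + f(-1.25) + ...].
Sum ≈ 40.647.

40.647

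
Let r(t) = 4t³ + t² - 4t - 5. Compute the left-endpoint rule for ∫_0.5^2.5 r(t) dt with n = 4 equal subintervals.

8.75

Δt = (2.5 − 0.5)/4 = 0.5.
Left endpoints: 0.5, 1, 1.5, 2.
r(0.5) = -6.25, r(1) = -4, r(1.5) = 4.75, r(2) = 23.
Sum = Δt · [r(0.5) + r(1) + r(1.5) + r(2)].
Sum = 8.75.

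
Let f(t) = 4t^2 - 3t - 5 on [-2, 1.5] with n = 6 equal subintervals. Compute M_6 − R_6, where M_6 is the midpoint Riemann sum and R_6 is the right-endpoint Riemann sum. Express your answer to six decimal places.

3.913194

M_6 ≈ -0.10532407.
R_6 ≈ -4.01851852.
M_6 − R_6 ≈ 3.913194.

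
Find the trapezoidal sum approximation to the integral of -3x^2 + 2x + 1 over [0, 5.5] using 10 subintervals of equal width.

-131.456875

Δx = (5.5 − 0)/10 = 0.55.
f(0) = 1, f(0.55) = 1.1925, f(1.1) = -0.43, f(1.65) = -3.8675, f(2.2) = -9.12, f(2.75) = -16.1875, f(3.3) = -25.07, f(3.85) = -35.7675, f(4.4) = -48.28, f(4.95) = -62.6075, f(5.5) = -78.75.
T_10 = (Δx/2)·[f(x_0) + 2f(x_1) + ... + 2f(x_{9}) + f(x_10)].
Sum = -131.456875.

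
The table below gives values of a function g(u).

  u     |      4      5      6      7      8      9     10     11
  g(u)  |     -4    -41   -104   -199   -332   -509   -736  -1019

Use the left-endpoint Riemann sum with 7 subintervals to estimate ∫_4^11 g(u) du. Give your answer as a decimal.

Δu = 1.
Sum = 1·[(-4) + (-41) + (-104) + (-199) + (-332) + (-509) + (-736)] = -1925.

-1925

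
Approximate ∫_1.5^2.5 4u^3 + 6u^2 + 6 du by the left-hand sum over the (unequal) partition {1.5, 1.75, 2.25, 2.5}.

51.640625

Subinterval widths: 0.25, 0.5, 0.25.
Left endpoints: 1.5, 1.75, 2.25.
f(1.5) = 33, f(1.75) = 45.8125, f(2.25) = 81.9375.
Sum = Σ Δu_i · f(u_i).
Sum = 51.640625.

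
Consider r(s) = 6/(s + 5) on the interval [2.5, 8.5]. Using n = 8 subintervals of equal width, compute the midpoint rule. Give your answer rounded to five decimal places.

3.52500

Δs = (8.5 − 2.5)/8 = 0.75.
Midpoints: 2.875, 3.625, 4.375, 5.125, 5.875, 6.625, 7.375, 8.125.
r(2.875) = 16/21, r(3.625) = 16/23, r(4.375) = 0.64, r(5.125) = 16/27, r(5.875) = 16/29, r(6.625) = 16/31, r(7.375) = 16/33, r(8.125) = 16/35.
Sum = Δs · [r(2.875) + r(3.625) + r(4.375) + ...].
Sum ≈ 3.52500.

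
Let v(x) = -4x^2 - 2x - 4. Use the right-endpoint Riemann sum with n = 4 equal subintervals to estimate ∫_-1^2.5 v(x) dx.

-55.453125

Δx = (2.5 − (-1))/4 = 0.875.
Right endpoints: -0.125, 0.75, 1.625, 2.5.
v(-0.125) = -3.8125, v(0.75) = -7.75, v(1.625) = -17.8125, v(2.5) = -34.
Sum = Δx · [v(-0.125) + v(0.75) + v(1.625) + v(2.5)].
Sum = -55.453125.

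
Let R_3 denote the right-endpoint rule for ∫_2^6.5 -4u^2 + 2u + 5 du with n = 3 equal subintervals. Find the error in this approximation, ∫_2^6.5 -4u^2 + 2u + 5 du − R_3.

Exact integral: ∫_2^6.5 f(u) du = -294.75.
R_3 = -409.5.
Error = -294.75 − (-409.5) = 114.75.

114.75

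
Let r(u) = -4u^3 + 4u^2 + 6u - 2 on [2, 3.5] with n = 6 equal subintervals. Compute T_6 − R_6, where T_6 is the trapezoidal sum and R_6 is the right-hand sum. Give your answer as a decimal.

12.1875

T_6 = -66.265625.
R_6 = -78.453125.
T_6 − R_6 = 12.1875.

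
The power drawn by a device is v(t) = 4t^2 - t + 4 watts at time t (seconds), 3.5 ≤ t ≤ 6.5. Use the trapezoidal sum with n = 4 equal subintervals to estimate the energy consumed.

Δt = (6.5 − 3.5)/4 = 0.75.
v(3.5) = 49.5, v(4.25) = 72, v(5) = 99, v(5.75) = 130.5, v(6.5) = 166.5.
T_4 = (Δt/2)·[v(t_0) + 2v(t_1) + 2v(t_2) + 2v(t_3) + v(t_4)].
Sum = 307.125.

307.125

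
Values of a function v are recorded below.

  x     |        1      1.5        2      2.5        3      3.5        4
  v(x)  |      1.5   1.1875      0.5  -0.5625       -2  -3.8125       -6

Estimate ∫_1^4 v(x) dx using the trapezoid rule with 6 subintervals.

-3.46875

Δx = 0.5.
T_6 = (0.5/2)·[1.5 + 2·1.1875 + 2·0.5 + 2·(-0.5625) + 2·(-2) + 2·(-3.8125) + (-6)] = -3.46875.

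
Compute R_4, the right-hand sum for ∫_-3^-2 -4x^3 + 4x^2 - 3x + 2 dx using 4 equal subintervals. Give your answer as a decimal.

Δx = (-2 − (-3))/4 = 0.25.
Right endpoints: -2.75, -2.5, -2.25, -2.
f(-2.75) = 123.6875, f(-2.5) = 97, f(-2.25) = 74.5625, f(-2) = 56.
Sum = Δx · [f(-2.75) + f(-2.5) + f(-2.25) + f(-2)].
Sum = 87.8125.

87.8125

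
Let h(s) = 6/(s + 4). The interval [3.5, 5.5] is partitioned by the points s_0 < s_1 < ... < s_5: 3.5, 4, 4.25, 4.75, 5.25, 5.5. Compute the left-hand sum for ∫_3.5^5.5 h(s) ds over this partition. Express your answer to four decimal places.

Subinterval widths: 0.5, 0.25, 0.5, 0.5, 0.25.
Left endpoints: 3.5, 4, 4.25, 4.75, 5.25.
h(3.5) = 0.8, h(4) = 0.75, h(4.25) = 8/11, h(4.75) = 24/35, h(5.25) = 24/37.
Sum = Σ Δs_i · h(s_i).
Sum ≈ 1.4562.

1.4562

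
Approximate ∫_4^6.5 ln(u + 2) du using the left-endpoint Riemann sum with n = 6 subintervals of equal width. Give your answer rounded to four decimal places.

Δu = (6.5 − 4)/6 = 5/12.
Left endpoints: 4, 53/12, 29/6, 5.25, 17/3, 73/12.
f(4) ≈ 1.7918, f(53/12) ≈ 1.8589, f(29/6) ≈ 1.9218, f(5.25) ≈ 1.9810, f(17/3) ≈ 2.0369, f(73/12) ≈ 2.0898.
Sum = Δu · [f(4) + f(53/12) + f(29/6) + ...].
Sum ≈ 4.8667.

4.8667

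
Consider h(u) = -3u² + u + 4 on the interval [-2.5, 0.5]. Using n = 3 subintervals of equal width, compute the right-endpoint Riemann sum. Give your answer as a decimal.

Δu = (0.5 − (-2.5))/3 = 1.
Right endpoints: -1.5, -0.5, 0.5.
h(-1.5) = -4.25, h(-0.5) = 2.75, h(0.5) = 3.75.
Sum = Δu · [h(-1.5) + h(-0.5) + h(0.5)].
Sum = 2.25.

2.25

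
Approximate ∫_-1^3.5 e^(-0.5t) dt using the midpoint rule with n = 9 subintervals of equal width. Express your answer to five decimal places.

Δt = (3.5 − (-1))/9 = 0.5.
Midpoints: -0.75, -0.25, 0.25, 0.75, 1.25, 1.75, 2.25, 2.75, 3.25.
f(-0.75) ≈ 1.45499, f(-0.25) ≈ 1.13315, f(0.25) ≈ 0.88250, f(0.75) ≈ 0.68729, f(1.25) ≈ 0.53526, f(1.75) ≈ 0.41686, f(2.25) ≈ 0.32465, f(2.75) ≈ 0.25284, f(3.25) ≈ 0.19691.
Sum = Δt · [f(-0.75) + f(-0.25) + f(0.25) + ...].
Sum ≈ 2.94223.

2.94223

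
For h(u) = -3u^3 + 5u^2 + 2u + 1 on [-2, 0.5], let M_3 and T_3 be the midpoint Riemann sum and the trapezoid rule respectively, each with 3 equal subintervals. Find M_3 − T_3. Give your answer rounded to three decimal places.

-5.100

M_3 ≈ 22.54485.
T_3 ≈ 27.64468.
M_3 − T_3 ≈ -5.100.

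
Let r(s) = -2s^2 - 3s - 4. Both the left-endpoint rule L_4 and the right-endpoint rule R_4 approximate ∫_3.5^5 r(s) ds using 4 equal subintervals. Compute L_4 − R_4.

L_4 = -74.3203125.
R_4 = -85.5703125.
L_4 − R_4 = 11.25.

11.25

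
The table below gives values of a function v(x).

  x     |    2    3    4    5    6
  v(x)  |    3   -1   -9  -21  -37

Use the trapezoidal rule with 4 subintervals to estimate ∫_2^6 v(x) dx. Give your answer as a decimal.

Δx = 1.
T_4 = (1/2)·[3 + 2·(-1) + 2·(-9) + 2·(-21) + (-37)] = -48.

-48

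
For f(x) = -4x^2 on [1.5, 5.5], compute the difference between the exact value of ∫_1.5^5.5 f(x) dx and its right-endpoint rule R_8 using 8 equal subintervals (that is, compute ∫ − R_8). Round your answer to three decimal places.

28.667

Exact integral: ∫_1.5^5.5 f(x) dx ≈ -217.33333.
R_8 = -246.
Error ≈ -217.33333 − (-246) ≈ 28.667.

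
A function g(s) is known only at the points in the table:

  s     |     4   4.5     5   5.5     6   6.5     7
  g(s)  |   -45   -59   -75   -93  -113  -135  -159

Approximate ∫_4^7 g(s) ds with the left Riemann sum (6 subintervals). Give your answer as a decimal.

Δs = 0.5.
Sum = 0.5·[(-45) + (-59) + (-75) + (-93) + (-113) + (-135)] = -260.

-260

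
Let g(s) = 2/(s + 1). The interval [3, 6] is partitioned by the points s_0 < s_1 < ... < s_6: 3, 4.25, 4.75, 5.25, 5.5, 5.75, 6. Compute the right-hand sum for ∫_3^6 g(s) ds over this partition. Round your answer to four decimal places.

1.0325

Subinterval widths: 1.25, 0.5, 0.5, 0.25, 0.25, 0.25.
Right endpoints: 4.25, 4.75, 5.25, 5.5, 5.75, 6.
g(4.25) = 8/21, g(4.75) = 8/23, g(5.25) = 0.32, g(5.5) = 4/13, g(5.75) = 8/27, g(6) = 2/7.
Sum = Σ Δs_i · g(s_i).
Sum ≈ 1.0325.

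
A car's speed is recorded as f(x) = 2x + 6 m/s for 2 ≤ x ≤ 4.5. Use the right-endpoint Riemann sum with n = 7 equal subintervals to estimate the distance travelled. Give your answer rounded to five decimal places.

Δx = (4.5 − 2)/7 = 5/14.
Right endpoints: 33/14, 19/7, 43/14, 24/7, 53/14, 29/7, 4.5.
f(33/14) = 75/7, f(19/7) = 80/7, f(43/14) = 85/7, f(24/7) = 90/7, f(53/14) = 95/7, f(29/7) = 100/7, f(4.5) = 15.
Sum = Δx · [f(33/14) + f(19/7) + f(43/14) + ...].
Sum ≈ 32.14286.

32.14286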